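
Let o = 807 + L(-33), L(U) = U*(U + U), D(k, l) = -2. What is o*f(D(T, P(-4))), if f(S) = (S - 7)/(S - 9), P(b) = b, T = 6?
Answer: 26865/11 ≈ 2442.3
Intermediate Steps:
f(S) = (-7 + S)/(-9 + S)
L(U) = 2*U**2 (L(U) = U*(2*U) = 2*U**2)
o = 2985 (o = 807 + 2*(-33)**2 = 807 + 2*1089 = 807 + 2178 = 2985)
o*f(D(T, P(-4))) = 2985*((-7 - 2)/(-9 - 2)) = 2985*(-9/(-11)) = 2985*(-1/11*(-9)) = 2985*(9/11) = 26865/11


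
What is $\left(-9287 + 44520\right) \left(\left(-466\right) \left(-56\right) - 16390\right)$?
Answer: $341971498$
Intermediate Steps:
$\left(-9287 + 44520\right) \left(\left(-466\right) \left(-56\right) - 16390\right) = 35233 \left(26096 - 16390\right) = 35233 \cdot 9706 = 341971498$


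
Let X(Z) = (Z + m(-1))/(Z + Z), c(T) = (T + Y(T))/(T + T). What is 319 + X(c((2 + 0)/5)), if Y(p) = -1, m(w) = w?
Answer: 1921/6 ≈ 320.17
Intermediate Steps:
c(T) = (-1 + T)/(2*T) (c(T) = (T - 1)/(T + T) = (-1 + T)/((2*T)) = (-1 + T)*(1/(2*T)) = (-1 + T)/(2*T))
X(Z) = (-1 + Z)/(2*Z) (X(Z) = (Z - 1)/(Z + Z) = (-1 + Z)/((2*Z)) = (-1 + Z)*(1/(2*Z)) = (-1 + Z)/(2*Z))
319 + X(c((2 + 0)/5)) = 319 + (-1 + (-1 + (2 + 0)/5)/(2*(((2 + 0)/5))))/(2*(((-1 + (2 + 0)/5)/(2*(((2 + 0)/5)))))) = 319 + (-1 + (-1 + 2*(⅕))/(2*((2*(⅕)))))/(2*(((-1 + 2*(⅕))/(2*((2*(⅕))))))) = 319 + (-1 + (-1 + ⅖)/(2*(⅖)))/(2*(((-1 + ⅖)/(2*(⅖))))) = 319 + (-1 + (½)*(5/2)*(-⅗))/(2*(((½)*(5/2)*(-⅗)))) = 319 + (-1 - ¾)/(2*(-¾)) = 319 + (½)*(-4/3)*(-7/4) = 319 + 7/6 = 1921/6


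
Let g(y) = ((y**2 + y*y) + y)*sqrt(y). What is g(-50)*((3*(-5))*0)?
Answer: 0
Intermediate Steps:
g(y) = sqrt(y)*(y + 2*y**2) (g(y) = ((y**2 + y**2) + y)*sqrt(y) = (2*y**2 + y)*sqrt(y) = (y + 2*y**2)*sqrt(y) = sqrt(y)*(y + 2*y**2))
g(-50)*((3*(-5))*0) = ((-50)**(3/2)*(1 + 2*(-50)))*((3*(-5))*0) = ((-250*I*sqrt(2))*(1 - 100))*(-15*0) = (-250*I*sqrt(2)*(-99))*0 = (24750*I*sqrt(2))*0 = 0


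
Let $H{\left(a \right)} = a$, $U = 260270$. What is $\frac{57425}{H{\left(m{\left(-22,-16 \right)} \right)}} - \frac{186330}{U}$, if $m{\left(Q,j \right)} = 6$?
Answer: $\frac{1494488677}{156162} \approx 9570.1$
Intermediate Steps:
$\frac{57425}{H{\left(m{\left(-22,-16 \right)} \right)}} - \frac{186330}{U} = \frac{57425}{6} - \frac{186330}{260270} = 57425 \cdot \frac{1}{6} - \frac{18633}{26027} = \frac{57425}{6} - \frac{18633}{26027} = \frac{1494488677}{156162}$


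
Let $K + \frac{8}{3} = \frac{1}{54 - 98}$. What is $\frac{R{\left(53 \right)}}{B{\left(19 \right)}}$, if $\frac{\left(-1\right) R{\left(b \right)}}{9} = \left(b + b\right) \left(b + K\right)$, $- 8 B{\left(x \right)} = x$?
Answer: $\frac{4223676}{209} \approx 20209.0$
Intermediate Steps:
$K = - \frac{355}{132}$ ($K = - \frac{8}{3} + \frac{1}{54 - 98} = - \frac{8}{3} + \frac{1}{-44} = - \frac{8}{3} - \frac{1}{44} = - \frac{355}{132} \approx -2.6894$)
$B{\left(x \right)} = - \frac{x}{8}$
$R{\left(b \right)} = - 18 b \left(- \frac{355}{132} + b\right)$ ($R{\left(b \right)} = - 9 \left(b + b\right) \left(b - \frac{355}{132}\right) = - 9 \cdot 2 b \left(- \frac{355}{132} + b\right) = - 18 b \left(- \frac{355}{132} + b\right)$)
$\frac{R{\left(53 \right)}}{B{\left(19 \right)}} = \frac{\frac{3}{22} \cdot 53 \left(355 - 6996\right)}{\left(- \frac{1}{8}\right) 19} = \frac{\frac{3}{22} \cdot 53 \left(355 - 6996\right)}{- \frac{19}{8}} = \frac{3}{22} \cdot 53 \left(-6641\right) \left(- \frac{8}{19}\right) = \left(- \frac{1055919}{22}\right) \left(- \frac{8}{19}\right) = \frac{4223676}{209}$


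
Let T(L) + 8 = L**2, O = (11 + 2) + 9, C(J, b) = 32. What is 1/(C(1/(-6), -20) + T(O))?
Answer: 1/508 ≈ 0.0019685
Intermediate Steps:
O = 22 (O = 13 + 9 = 22)
T(L) = -8 + L**2
1/(C(1/(-6), -20) + T(O)) = 1/(32 + (-8 + 22**2)) = 1/(32 + (-8 + 484)) = 1/(32 + 476) = 1/508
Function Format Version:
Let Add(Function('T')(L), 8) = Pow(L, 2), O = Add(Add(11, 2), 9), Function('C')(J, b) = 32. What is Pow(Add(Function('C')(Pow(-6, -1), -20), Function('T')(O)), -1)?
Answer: Rational(1, 508) ≈ 0.0019685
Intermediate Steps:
O = 22 (O = Add(13, 9) = 22)
Function('T')(L) = Add(-8, Pow(L, 2))
Pow(Add(Function('C')(Pow(-6, -1), -20), Function('T')(O)), -1) = Pow(Add(32, Add(-8, Pow(22, 2))), -1) = Pow(Add(32, Add(-8, 484)), -1) = Pow(Add(32, 476), -1) = Pow(508, -1) = Rational(1, 508)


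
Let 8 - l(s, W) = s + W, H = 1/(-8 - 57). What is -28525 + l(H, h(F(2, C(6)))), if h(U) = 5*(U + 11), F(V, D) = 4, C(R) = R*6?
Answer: -1858479/65 ≈ -28592.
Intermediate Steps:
C(R) = 6*R
H = -1/65 (H = 1/(-65) = -1/65 ≈ -0.015385)
h(U) = 55 + 5*U (h(U) = 5*(11 + U) = 55 + 5*U)
l(s, W) = 8 - W - s (l(s, W) = 8 - (s + W) = 8 - (W + s) = 8 + (-W - s) = 8 - W - s)
-28525 + l(H, h(F(2, C(6)))) = -28525 + (8 - (55 + 5*4) - 1*(-1/65)) = -28525 + (8 - (55 + 20) + 1/65) = -28525 + (8 - 1*75 + 1/65) = -28525 + (8 - 75 + 1/65) = -28525 - 4354/65 = -1858479/65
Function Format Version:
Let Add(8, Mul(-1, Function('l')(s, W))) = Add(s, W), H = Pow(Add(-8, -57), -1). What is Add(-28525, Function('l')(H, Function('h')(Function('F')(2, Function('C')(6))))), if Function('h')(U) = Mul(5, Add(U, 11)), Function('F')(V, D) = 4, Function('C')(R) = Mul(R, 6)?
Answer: Rational(-1858479, 65) ≈ -28592.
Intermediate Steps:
Function('C')(R) = Mul(6, R)
H = Rational(-1, 65) (H = Pow(-65, -1) = Rational(-1, 65) ≈ -0.015385)
Function('h')(U) = Add(55, Mul(5, U)) (Function('h')(U) = Mul(5, Add(11, U)) = Add(55, Mul(5, U)))
Function('l')(s, W) = Add(8, Mul(-1, W), Mul(-1, s)) (Function('l')(s, W) = Add(8, Mul(-1, Add(s, W))) = Add(8, Mul(-1, Add(W, s))) = Add(8, Add(Mul(-1, W), Mul(-1, s))) = Add(8, Mul(-1, W), Mul(-1, s)))
Add(-28525, Function('l')(H, Function('h')(Function('F')(2, Function('C')(6))))) = Add(-28525, Add(8, Mul(-1, Add(55, Mul(5, 4))), Mul(-1, Rational(-1, 65)))) = Add(-28525, Add(8, Mul(-1, Add(55, 20)), Rational(1, 65))) = Add(-28525, Add(8, Mul(-1, 75), Rational(1, 65))) = Add(-28525, Add(8, -75, Rational(1, 65))) = Add(-28525, Rational(-4354, 65)) = Rational(-1858479, 65)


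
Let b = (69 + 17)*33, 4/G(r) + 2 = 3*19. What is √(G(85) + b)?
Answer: √8585170/55 ≈ 53.274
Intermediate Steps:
G(r) = 4/55 (G(r) = 4/(-2 + 3*19) = 4/(-2 + 57) = 4/55)
b = 2838 (b = 86*33 = 2838)
√(G(85) + b) = √(4/55 + 2838) = √(156094/55) = √8585170/55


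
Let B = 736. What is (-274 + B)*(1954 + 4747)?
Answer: 3095862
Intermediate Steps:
(-274 + B)*(1954 + 4747) = (-274 + 736)*(1954 + 4747) = 462*6701 = 3095862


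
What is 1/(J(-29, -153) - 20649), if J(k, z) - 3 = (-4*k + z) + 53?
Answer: -1/20630 ≈ -4.8473e-5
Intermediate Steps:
J(k, z) = 56 + z - 4*k (J(k, z) = 3 + ((-4*k + z) + 53) = 3 + ((z - 4*k) + 53) = 3 + (53 + z - 4*k) = 56 + z - 4*k)
1/(J(-29, -153) - 20649) = 1/((56 - 153 - 4*(-29)) - 20649) = 1/((56 - 153 + 116) - 20649) = 1/(19 - 20649) = 1/(-20630) = -1/20630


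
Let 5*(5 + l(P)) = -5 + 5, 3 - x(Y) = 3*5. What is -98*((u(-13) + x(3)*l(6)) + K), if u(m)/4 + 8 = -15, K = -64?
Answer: 9408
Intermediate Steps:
u(m) = -92 (u(m) = -32 + 4*(-15) = -32 - 60 = -92)
x(Y) = -12 (x(Y) = 3 - 3*5 = 3 - 1*15 = 3 - 15 = -12)
l(P) = -5 (l(P) = -5 + (-5 + 5)/5 = -5 + (1/5)*0 = -5 + 0 = -5)
-98*((u(-13) + x(3)*l(6)) + K) = -98*((-92 - 12*(-5)) - 64) = -98*((-92 + 60) - 64) = -98*(-32 - 64) = -98*(-96) = 9408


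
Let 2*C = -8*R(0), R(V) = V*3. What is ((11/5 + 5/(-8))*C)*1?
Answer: 0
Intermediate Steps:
R(V) = 3*V
C = 0 (C = (-24*0)/2 = (-8*0)/2 = (½)*0 = 0)
((11/5 + 5/(-8))*C)*1 = ((11/5 + 5/(-8))*0)*1 = ((11*(⅕) + 5*(-⅛))*0)*1 = ((11/5 - 5/8)*0)*1 = ((63/40)*0)*1 = 0*1 = 0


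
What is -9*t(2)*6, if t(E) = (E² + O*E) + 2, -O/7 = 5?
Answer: 3456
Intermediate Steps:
O = -35 (O = -7*5 = -35)
t(E) = 2 + E² - 35*E (t(E) = (E² - 35*E) + 2 = 2 + E² - 35*E)
-9*t(2)*6 = -9*(2 + 2² - 35*2)*6 = -9*(2 + 4 - 70)*6 = -9*(-64)*6 = 576*6 = 3456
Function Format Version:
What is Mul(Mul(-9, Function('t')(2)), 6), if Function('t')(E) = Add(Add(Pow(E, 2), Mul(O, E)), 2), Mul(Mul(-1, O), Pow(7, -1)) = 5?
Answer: 3456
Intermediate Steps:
O = -35 (O = Mul(-7, 5) = -35)
Function('t')(E) = Add(2, Pow(E, 2), Mul(-35, E)) (Function('t')(E) = Add(Add(Pow(E, 2), Mul(-35, E)), 2) = Add(2, Pow(E, 2), Mul(-35, E)))
Mul(Mul(-9, Function('t')(2)), 6) = Mul(Mul(-9, Add(2, Pow(2, 2), Mul(-35, 2))), 6) = Mul(Mul(-9, Add(2, 4, -70)), 6) = Mul(Mul(-9, -64), 6) = Mul(576, 6) = 3456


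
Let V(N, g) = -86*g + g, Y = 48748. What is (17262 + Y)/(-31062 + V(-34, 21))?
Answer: -66010/32847 ≈ -2.0096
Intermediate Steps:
V(N, g) = -85*g
(17262 + Y)/(-31062 + V(-34, 21)) = (17262 + 48748)/(-31062 - 85*21) = 66010/(-31062 - 1785) = 66010/(-32847) = 66010*(-1/32847) = -66010/32847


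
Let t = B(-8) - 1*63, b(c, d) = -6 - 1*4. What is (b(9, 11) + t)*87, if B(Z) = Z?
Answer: -7047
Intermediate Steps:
b(c, d) = -10 (b(c, d) = -6 - 4 = -10)
t = -71 (t = -8 - 1*63 = -8 - 63 = -71)
(b(9, 11) + t)*87 = (-10 - 71)*87 = -81*87 = -7047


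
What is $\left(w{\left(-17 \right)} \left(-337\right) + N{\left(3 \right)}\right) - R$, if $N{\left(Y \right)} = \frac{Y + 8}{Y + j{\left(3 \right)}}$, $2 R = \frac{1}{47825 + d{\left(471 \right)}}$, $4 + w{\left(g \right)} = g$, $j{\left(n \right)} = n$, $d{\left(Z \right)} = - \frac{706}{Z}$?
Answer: $\frac{478349379812}{67574607} \approx 7078.8$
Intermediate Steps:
$w{\left(g \right)} = -4 + g$
$R = \frac{471}{45049738}$ ($R = \frac{1}{2 \left(47825 - \frac{706}{471}\right)} = \frac{1}{2 \cdot \frac{22524869}{471}} = \frac{1}{2} \cdot \frac{471}{22524869} = \frac{471}{45049738} \approx 1.0455 \cdot 10^{-5}$)
$N{\left(Y \right)} = \frac{8 + Y}{3 + Y}$ ($N{\left(Y \right)} = \frac{Y + 8}{Y + 3} = \frac{8 + Y}{3 + Y}$)
$\left(w{\left(-17 \right)} \left(-337\right) + N{\left(3 \right)}\right) - R = \left(\left(-4 - 17\right) \left(-337\right) + \frac{8 + 3}{3 + 3}\right) - \frac{471}{45049738} = \left(\left(-21\right) \left(-337\right) + \frac{1}{6} \cdot 11\right) - \frac{471}{45049738} = \left(7077 + \frac{1}{6} \cdot 11\right) - \frac{471}{45049738} = \left(7077 + \frac{11}{6}\right) - \frac{471}{45049738} = \frac{42473}{6} - \frac{471}{45049738} = \frac{478349379812}{67574607}$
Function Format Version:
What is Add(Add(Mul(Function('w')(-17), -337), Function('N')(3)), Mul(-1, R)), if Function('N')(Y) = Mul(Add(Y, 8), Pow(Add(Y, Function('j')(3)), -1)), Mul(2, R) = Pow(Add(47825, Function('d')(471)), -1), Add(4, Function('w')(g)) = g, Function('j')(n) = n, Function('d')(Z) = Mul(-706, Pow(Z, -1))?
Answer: Rational(478349379812, 67574607) ≈ 7078.8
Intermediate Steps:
Function('w')(g) = Add(-4, g)
R = Rational(471, 45049738) (R = Mul(Rational(1, 2), Pow(Add(47825, Mul(-706, Pow(471, -1))), -1)) = Mul(Rational(1, 2), Pow(Add(47825, Mul(-706, Rational(1, 471))), -1)) = Mul(Rational(1, 2), Pow(Add(47825, Rational(-706, 471)), -1)) = Mul(Rational(1, 2), Pow(Rational(22524869, 471), -1)) = Mul(Rational(1, 2), Rational(471, 22524869)) = Rational(471, 45049738) ≈ 1.0455e-5)
Function('N')(Y) = Mul(Pow(Add(3, Y), -1), Add(8, Y)) (Function('N')(Y) = Mul(Add(Y, 8), Pow(Add(Y, 3), -1)) = Mul(Add(8, Y), Pow(Add(3, Y), -1)) = Mul(Pow(Add(3, Y), -1), Add(8, Y)))
Add(Add(Mul(Function('w')(-17), -337), Function('N')(3)), Mul(-1, R)) = Add(Add(Mul(Add(-4, -17), -337), Mul(Pow(Add(3, 3), -1), Add(8, 3))), Mul(-1, Rational(471, 45049738))) = Add(Add(Mul(-21, -337), Mul(Pow(6, -1), 11)), Rational(-471, 45049738)) = Add(Add(7077, Mul(Rational(1, 6), 11)), Rational(-471, 45049738)) = Add(Add(7077, Rational(11, 6)), Rational(-471, 45049738)) = Add(Rational(42473, 6), Rational(-471, 45049738)) = Rational(478349379812, 67574607)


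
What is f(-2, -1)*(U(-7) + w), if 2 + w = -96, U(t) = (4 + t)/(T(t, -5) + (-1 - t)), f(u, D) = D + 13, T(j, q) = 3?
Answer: -1180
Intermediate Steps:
f(u, D) = 13 + D
U(t) = (4 + t)/(2 - t) (U(t) = (4 + t)/(3 + (-1 - t)) = (4 + t)/(2 - t))
w = -98 (w = -2 - 96 = -98)
f(-2, -1)*(U(-7) + w) = (13 - 1)*((-4 - 1*(-7))/(-2 - 7) - 98) = 12*((-4 + 7)/(-9) - 98) = 12*(-⅑*3 - 98) = 12*(-⅓ - 98) = 12*(-295/3) = -1180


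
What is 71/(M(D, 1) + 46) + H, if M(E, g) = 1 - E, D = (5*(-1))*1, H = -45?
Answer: -2269/52 ≈ -43.635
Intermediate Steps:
D = -5 (D = -5*1 = -5)
71/(M(D, 1) + 46) + H = 71/((1 - 1*(-5)) + 46) - 45 = 71/((1 + 5) + 46) - 45 = 71/(6 + 46) - 45 = 71/52 - 45 = -2269/52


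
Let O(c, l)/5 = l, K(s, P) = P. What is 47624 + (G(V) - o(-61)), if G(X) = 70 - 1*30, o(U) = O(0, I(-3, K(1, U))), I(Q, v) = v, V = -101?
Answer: 47969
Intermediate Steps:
O(c, l) = 5*l
o(U) = 5*U
G(X) = 40 (G(X) = 70 - 30 = 40)
47624 + (G(V) - o(-61)) = 47624 + (40 - 5*(-61)) = 47624 + (40 - 1*(-305)) = 47624 + (40 + 305) = 47624 + 345 = 47969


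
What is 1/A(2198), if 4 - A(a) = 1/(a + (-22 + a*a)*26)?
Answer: 125612930/502451719 ≈ 0.25000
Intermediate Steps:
A(a) = 4 - 1/(-572 + a + 26*a²) (A(a) = 4 - 1/(a + (-22 + a*a)*26) = 4 - 1/(a + (-22 + a²)*26) = 4 - 1/(a + (-572 + 26*a²)) = 4 - 1/(-572 + a + 26*a²))
1/A(2198) = 1/((-2289 + 4*2198 + 104*2198²)/(-572 + 2198 + 26*2198²)) = 1/((-2289 + 8792 + 104*4831204)/(-572 + 2198 + 26*4831204)) = 1/((-2289 + 8792 + 502445216)/(-572 + 2198 + 125611304)) = 1/(502451719/125612930) = 125612930/502451719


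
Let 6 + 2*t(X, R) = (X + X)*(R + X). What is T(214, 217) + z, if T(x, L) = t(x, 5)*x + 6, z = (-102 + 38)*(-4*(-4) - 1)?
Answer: 10027728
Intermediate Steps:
t(X, R) = -3 + X*(R + X) (t(X, R) = -3 + ((X + X)*(R + X))/2 = -3 + ((2*X)*(R + X))/2 = -3 + (2*X*(R + X))/2 = -3 + X*(R + X))
z = -960 (z = -64*(16 - 1) = -64*15 = -960)
T(x, L) = 6 + x*(-3 + x² + 5*x) (T(x, L) = (-3 + x² + 5*x)*x + 6 = x*(-3 + x² + 5*x) + 6 = 6 + x*(-3 + x² + 5*x))
T(214, 217) + z = (6 + 214*(-3 + 214² + 5*214)) - 960 = (6 + 214*(-3 + 45796 + 1070)) - 960 = (6 + 214*46863) - 960 = (6 + 10028682) - 960 = 10028688 - 960 = 10027728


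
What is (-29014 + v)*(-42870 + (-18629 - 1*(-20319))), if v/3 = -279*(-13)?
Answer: 746716940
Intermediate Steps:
v = 10881 (v = 3*(-279*(-13)) = 3*3627 = 10881)
(-29014 + v)*(-42870 + (-18629 - 1*(-20319))) = (-29014 + 10881)*(-42870 + (-18629 - 1*(-20319))) = -18133*(-42870 + (-18629 + 20319)) = -18133*(-42870 + 1690) = -18133*(-41180) = 746716940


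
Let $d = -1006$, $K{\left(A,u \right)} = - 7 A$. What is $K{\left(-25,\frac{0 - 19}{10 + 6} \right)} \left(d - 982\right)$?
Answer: $-347900$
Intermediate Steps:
$K{\left(-25,\frac{0 - 19}{10 + 6} \right)} \left(d - 982\right) = \left(-7\right) \left(-25\right) \left(-1006 - 982\right) = 175 \left(-1988\right) = -347900$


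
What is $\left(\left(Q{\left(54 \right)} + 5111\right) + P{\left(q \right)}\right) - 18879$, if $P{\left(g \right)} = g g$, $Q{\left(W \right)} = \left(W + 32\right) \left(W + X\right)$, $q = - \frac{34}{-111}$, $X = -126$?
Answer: $- \frac{245926004}{12321} \approx -19960.0$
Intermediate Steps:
$q = \frac{34}{111}$ ($q = \left(-34\right) \left(- \frac{1}{111}\right) = \frac{34}{111} \approx 0.30631$)
$Q{\left(W \right)} = \left(-126 + W\right) \left(32 + W\right)$ ($Q{\left(W \right)} = \left(W + 32\right) \left(W - 126\right) = \left(32 + W\right) \left(-126 + W\right) = \left(-126 + W\right) \left(32 + W\right)$)
$P{\left(g \right)} = g^{2}$
$\left(\left(Q{\left(54 \right)} + 5111\right) + P{\left(q \right)}\right) - 18879 = \left(\left(\left(-4032 + 54^{2} - 5076\right) + 5111\right) + \left(\frac{34}{111}\right)^{2}\right) - 18879 = \left(\left(\left(-4032 + 2916 - 5076\right) + 5111\right) + \frac{1156}{12321}\right) - 18879 = \left(\left(-6192 + 5111\right) + \frac{1156}{12321}\right) - 18879 = \left(-1081 + \frac{1156}{12321}\right) - 18879 = - \frac{13317845}{12321} - 18879 = - \frac{245926004}{12321}$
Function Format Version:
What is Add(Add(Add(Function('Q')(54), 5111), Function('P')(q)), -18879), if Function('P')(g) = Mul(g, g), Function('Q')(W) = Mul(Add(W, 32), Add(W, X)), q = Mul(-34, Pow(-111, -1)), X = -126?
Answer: Rational(-245926004, 12321) ≈ -19960.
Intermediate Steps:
q = Rational(34, 111) (q = Mul(-34, Rational(-1, 111)) = Rational(34, 111) ≈ 0.30631)
Function('Q')(W) = Mul(Add(-126, W), Add(32, W)) (Function('Q')(W) = Mul(Add(W, 32), Add(W, -126)) = Mul(Add(32, W), Add(-126, W)) = Mul(Add(-126, W), Add(32, W)))
Function('P')(g) = Pow(g, 2)
Add(Add(Add(Function('Q')(54), 5111), Function('P')(q)), -18879) = Add(Add(Add(Add(-4032, Pow(54, 2), Mul(-94, 54)), 5111), Pow(Rational(34, 111), 2)), -18879) = Add(Add(Add(Add(-4032, 2916, -5076), 5111), Rational(1156, 12321)), -18879) = Add(Add(Add(-6192, 5111), Rational(1156, 12321)), -18879) = Add(Add(-1081, Rational(1156, 12321)), -18879) = Add(Rational(-13317845, 12321), -18879) = Rational(-245926004, 12321)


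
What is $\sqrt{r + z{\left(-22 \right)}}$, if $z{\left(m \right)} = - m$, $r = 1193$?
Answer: $9 \sqrt{15} \approx 34.857$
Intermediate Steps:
$\sqrt{r + z{\left(-22 \right)}} = \sqrt{1193 - -22} = \sqrt{1193 + 22} = \sqrt{1215} = 9 \sqrt{15}$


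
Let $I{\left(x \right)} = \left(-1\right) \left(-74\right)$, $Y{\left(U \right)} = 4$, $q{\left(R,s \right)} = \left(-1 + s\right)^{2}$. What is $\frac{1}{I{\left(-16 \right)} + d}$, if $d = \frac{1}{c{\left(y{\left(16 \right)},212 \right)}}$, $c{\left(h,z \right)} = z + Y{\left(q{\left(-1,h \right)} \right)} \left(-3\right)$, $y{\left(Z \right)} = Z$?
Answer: $\frac{200}{14801} \approx 0.013513$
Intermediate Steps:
$I{\left(x \right)} = 74$
$c{\left(h,z \right)} = -12 + z$ ($c{\left(h,z \right)} = z + 4 \left(-3\right) = z - 12 = -12 + z$)
$d = \frac{1}{200}$ ($d = \frac{1}{-12 + 212} = \frac{1}{200} \approx 0.005$)
$\frac{1}{I{\left(-16 \right)} + d} = \frac{1}{74 + \frac{1}{200}} = \frac{1}{\frac{14801}{200}} = \frac{200}{14801}$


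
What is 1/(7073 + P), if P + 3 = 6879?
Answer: 1/13949 ≈ 7.1690e-5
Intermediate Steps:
P = 6876 (P = -3 + 6879 = 6876)
1/(7073 + P) = 1/(7073 + 6876) = 1/13949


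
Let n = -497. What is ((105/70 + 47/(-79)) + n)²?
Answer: 6143894689/24964 ≈ 2.4611e+5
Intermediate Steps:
((105/70 + 47/(-79)) + n)² = ((105/70 + 47/(-79)) - 497)² = ((105*(1/70) + 47*(-1/79)) - 497)² = ((3/2 - 47/79) - 497)² = (143/158 - 497)² = (-78383/158)² = 6143894689/24964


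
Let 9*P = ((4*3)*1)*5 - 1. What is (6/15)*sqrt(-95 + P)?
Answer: 4*I*sqrt(199)/15 ≈ 3.7618*I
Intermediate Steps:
P = 59/9 (P = (((4*3)*1)*5 - 1)/9 = ((12*1)*5 - 1)/9 = (12*5 - 1)/9 = (60 - 1)/9 = (1/9)*59 = 59/9 ≈ 6.5556)
(6/15)*sqrt(-95 + P) = (6/15)*sqrt(-95 + 59/9) = (6*(1/15))*sqrt(-796/9) = 2*(2*I*sqrt(199)/3)/5 = 4*I*sqrt(199)/15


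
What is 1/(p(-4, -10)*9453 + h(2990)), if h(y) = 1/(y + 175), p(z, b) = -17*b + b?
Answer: 3165/4786999201 ≈ 6.6117e-7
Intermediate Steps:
p(z, b) = -16*b
h(y) = 1/(175 + y)
1/(p(-4, -10)*9453 + h(2990)) = 1/(-16*(-10)*9453 + 1/(175 + 2990)) = 1/(160*9453 + 1/3165) = 1/(1512480 + 1/3165) = 1/(4786999201/3165) = 3165/4786999201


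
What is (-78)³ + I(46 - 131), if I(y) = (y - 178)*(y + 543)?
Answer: -595006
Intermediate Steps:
I(y) = (-178 + y)*(543 + y)
(-78)³ + I(46 - 131) = (-78)³ + (-96654 + (46 - 131)² + 365*(46 - 131)) = -474552 + (-96654 + (-85)² + 365*(-85)) = -474552 + (-96654 + 7225 - 31025) = -474552 - 120454 = -595006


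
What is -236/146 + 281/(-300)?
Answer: -55913/21900 ≈ -2.5531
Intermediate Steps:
-236/146 + 281/(-300) = -236*1/146 + 281*(-1/300) = -118/73 - 281/300 = -55913/21900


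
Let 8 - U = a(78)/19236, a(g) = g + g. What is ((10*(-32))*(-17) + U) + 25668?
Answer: 49878935/1603 ≈ 31116.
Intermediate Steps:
a(g) = 2*g
U = 12811/1603 (U = 8 - 2*78/19236 = 8 - 156/19236 = 8 - 1*13/1603 = 8 - 13/1603 = 12811/1603 ≈ 7.9919)
((10*(-32))*(-17) + U) + 25668 = ((10*(-32))*(-17) + 12811/1603) + 25668 = (-320*(-17) + 12811/1603) + 25668 = (5440 + 12811/1603) + 25668 = 8733131/1603 + 25668 = 49878935/1603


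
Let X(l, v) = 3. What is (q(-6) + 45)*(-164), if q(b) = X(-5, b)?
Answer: -7872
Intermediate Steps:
q(b) = 3
(q(-6) + 45)*(-164) = (3 + 45)*(-164) = 48*(-164) = -7872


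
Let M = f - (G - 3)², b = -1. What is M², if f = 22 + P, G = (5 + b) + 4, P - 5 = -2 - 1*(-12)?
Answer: 144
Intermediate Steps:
P = 15 (P = 5 + (-2 - 1*(-12)) = 5 + (-2 + 12) = 5 + 10 = 15)
G = 8 (G = (5 - 1) + 4 = 4 + 4 = 8)
f = 37 (f = 22 + 15 = 37)
M = 12 (M = 37 - (8 - 3)² = 37 - 1*5² = 37 - 1*25 = 37 - 25 = 12)
M² = 12² = 144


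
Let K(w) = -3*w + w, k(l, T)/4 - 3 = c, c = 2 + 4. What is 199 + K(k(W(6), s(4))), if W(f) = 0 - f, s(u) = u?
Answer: 127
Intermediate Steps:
W(f) = -f
c = 6
k(l, T) = 36 (k(l, T) = 12 + 4*6 = 12 + 24 = 36)
K(w) = -2*w
199 + K(k(W(6), s(4))) = 199 - 2*36 = 199 - 72 = 127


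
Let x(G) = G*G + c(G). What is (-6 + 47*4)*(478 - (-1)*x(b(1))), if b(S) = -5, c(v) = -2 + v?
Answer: 90272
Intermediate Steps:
x(G) = -2 + G + G² (x(G) = G*G + (-2 + G) = G² + (-2 + G) = -2 + G + G²)
(-6 + 47*4)*(478 - (-1)*x(b(1))) = (-6 + 47*4)*(478 - (-1)*(-2 - 5 + (-5)²)) = (-6 + 188)*(478 - (-1)*(-2 - 5 + 25)) = 182*(478 - (-1)*18) = 182*(478 - 1*(-18)) = 182*(478 + 18) = 182*496 = 90272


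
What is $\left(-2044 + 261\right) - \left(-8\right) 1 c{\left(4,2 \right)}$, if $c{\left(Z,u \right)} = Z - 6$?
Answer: $-1799$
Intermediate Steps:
$c{\left(Z,u \right)} = -6 + Z$ ($c{\left(Z,u \right)} = Z - 6 = -6 + Z$)
$\left(-2044 + 261\right) - \left(-8\right) 1 c{\left(4,2 \right)} = \left(-2044 + 261\right) - \left(-8\right) 1 \left(-6 + 4\right) = -1783 - \left(-8\right) \left(-2\right) = -1783 - 16 = -1799$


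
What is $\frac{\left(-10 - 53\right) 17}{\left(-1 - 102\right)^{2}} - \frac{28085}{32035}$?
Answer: $- \frac{66452650}{67971863} \approx -0.97765$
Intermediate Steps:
$\frac{\left(-10 - 53\right) 17}{\left(-1 - 102\right)^{2}} - \frac{28085}{32035} = \frac{\left(-63\right) 17}{\left(-103\right)^{2}} - \frac{5617}{6407} = - \frac{1071}{10609} - \frac{5617}{6407} = - \frac{66452650}{67971863}$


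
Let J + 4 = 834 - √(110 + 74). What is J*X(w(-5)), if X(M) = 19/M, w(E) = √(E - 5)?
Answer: 19*I*√10*(-415 + √46)/5 ≈ -4905.4*I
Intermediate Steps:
w(E) = √(-5 + E)
J = 830 - 2*√46 (J = -4 + (834 - √(110 + 74)) = -4 + (834 - √184) = -4 + (834 - 2*√46) = 830 - 2*√46 ≈ 816.44)
J*X(w(-5)) = (830 - 2*√46)*(19/(√(-5 - 5))) = (830 - 2*√46)*(19/(√(-10))) = (830 - 2*√46)*(19/((I*√10))) = (830 - 2*√46)*(19*(-I*√10/10)) = (830 - 2*√46)*(-19*I*√10/10) = -19*I*√10*(830 - 2*√46)/10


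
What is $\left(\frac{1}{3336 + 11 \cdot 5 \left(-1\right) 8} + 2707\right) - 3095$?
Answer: $- \frac{1123647}{2896} \approx -388.0$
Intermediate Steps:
$\left(\frac{1}{3336 + 11 \cdot 5 \left(-1\right) 8} + 2707\right) - 3095 = \left(\frac{1}{3336 + 11 \left(-5\right) 8} + 2707\right) - 3095 = \left(\frac{1}{3336 - 440} + 2707\right) - 3095 = \left(\frac{1}{2896} + 2707\right) - 3095 = \frac{7839473}{2896} - 3095 = - \frac{1123647}{2896}$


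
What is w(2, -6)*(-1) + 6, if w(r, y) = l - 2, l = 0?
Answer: 8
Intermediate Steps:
w(r, y) = -2 (w(r, y) = 0 - 2 = -2)
w(2, -6)*(-1) + 6 = -2*(-1) + 6 = 2 + 6 = 8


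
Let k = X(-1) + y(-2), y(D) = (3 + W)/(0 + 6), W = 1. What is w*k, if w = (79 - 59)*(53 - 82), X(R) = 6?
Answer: -11600/3 ≈ -3866.7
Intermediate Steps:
w = -580 (w = 20*(-29) = -580)
y(D) = 2/3 (y(D) = (3 + 1)/(0 + 6) = 4/6 = 4*(1/6) = 2/3)
k = 20/3 (k = 6 + 2/3 = 20/3 ≈ 6.6667)
w*k = -580*20/3 = -11600/3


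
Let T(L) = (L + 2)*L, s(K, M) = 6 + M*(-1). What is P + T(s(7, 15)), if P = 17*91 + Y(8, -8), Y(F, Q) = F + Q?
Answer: 1610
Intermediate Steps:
s(K, M) = 6 - M
T(L) = L*(2 + L) (T(L) = (2 + L)*L = L*(2 + L))
P = 1547 (P = 17*91 + (8 - 8) = 1547 + 0 = 1547)
P + T(s(7, 15)) = 1547 + (6 - 1*15)*(2 + (6 - 1*15)) = 1547 + (6 - 15)*(2 + (6 - 15)) = 1547 - 9*(2 - 9) = 1547 - 9*(-7) = 1547 + 63 = 1610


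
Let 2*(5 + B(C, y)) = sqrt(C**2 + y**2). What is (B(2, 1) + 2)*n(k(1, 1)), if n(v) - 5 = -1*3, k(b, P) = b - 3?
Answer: -6 + sqrt(5) ≈ -3.7639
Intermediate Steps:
k(b, P) = -3 + b
n(v) = 2 (n(v) = 5 - 1*3 = 5 - 3 = 2)
B(C, y) = -5 + sqrt(C**2 + y**2)/2
(B(2, 1) + 2)*n(k(1, 1)) = ((-5 + sqrt(2**2 + 1**2)/2) + 2)*2 = ((-5 + sqrt(4 + 1)/2) + 2)*2 = ((-5 + sqrt(5)/2) + 2)*2 = (-3 + sqrt(5)/2)*2 = -6 + sqrt(5)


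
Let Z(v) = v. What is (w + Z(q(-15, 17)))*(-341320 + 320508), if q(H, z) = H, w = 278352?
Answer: -5792749644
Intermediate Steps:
(w + Z(q(-15, 17)))*(-341320 + 320508) = (278352 - 15)*(-341320 + 320508) = 278337*(-20812) = -5792749644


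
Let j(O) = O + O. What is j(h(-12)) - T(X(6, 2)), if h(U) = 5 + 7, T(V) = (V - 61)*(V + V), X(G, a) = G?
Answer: 684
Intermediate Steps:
T(V) = 2*V*(-61 + V) (T(V) = (-61 + V)*(2*V) = 2*V*(-61 + V))
h(U) = 12
j(O) = 2*O
j(h(-12)) - T(X(6, 2)) = 2*12 - 2*6*(-61 + 6) = 24 - 2*6*(-55) = 24 - 1*(-660) = 24 + 660 = 684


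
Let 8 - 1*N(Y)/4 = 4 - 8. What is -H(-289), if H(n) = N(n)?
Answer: -48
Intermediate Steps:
N(Y) = 48 (N(Y) = 32 - 4*(4 - 8) = 32 - 4*(-4) = 32 + 16 = 48)
H(n) = 48
-H(-289) = -1*48 = -48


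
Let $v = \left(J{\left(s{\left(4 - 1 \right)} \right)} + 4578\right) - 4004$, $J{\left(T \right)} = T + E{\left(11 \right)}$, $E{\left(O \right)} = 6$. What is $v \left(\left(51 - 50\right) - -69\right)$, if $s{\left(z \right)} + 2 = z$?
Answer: $40670$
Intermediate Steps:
$s{\left(z \right)} = -2 + z$
$J{\left(T \right)} = 6 + T$ ($J{\left(T \right)} = T + 6 = 6 + T$)
$v = 581$ ($v = \left(\left(6 + \left(-2 + \left(4 - 1\right)\right)\right) + 4578\right) - 4004 = \left(\left(6 + \left(-2 + 3\right)\right) + 4578\right) - 4004 = \left(\left(6 + 1\right) + 4578\right) - 4004 = \left(7 + 4578\right) - 4004 = 4585 - 4004 = 581$)
$v \left(\left(51 - 50\right) - -69\right) = 581 \left(\left(51 - 50\right) - -69\right) = 581 \left(\left(51 - 50\right) + 69\right) = 581 \left(1 + 69\right) = 581 \cdot 70 = 40670$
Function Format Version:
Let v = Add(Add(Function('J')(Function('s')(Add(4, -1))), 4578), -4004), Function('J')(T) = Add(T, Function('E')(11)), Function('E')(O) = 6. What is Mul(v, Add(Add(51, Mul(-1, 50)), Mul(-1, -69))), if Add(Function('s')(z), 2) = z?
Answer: 40670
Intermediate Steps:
Function('s')(z) = Add(-2, z)
Function('J')(T) = Add(6, T) (Function('J')(T) = Add(T, 6) = Add(6, T))
v = 581 (v = Add(Add(Add(6, Add(-2, Add(4, -1))), 4578), -4004) = Add(Add(Add(6, Add(-2, 3)), 4578), -4004) = Add(Add(Add(6, 1), 4578), -4004) = Add(Add(7, 4578), -4004) = Add(4585, -4004) = 581)
Mul(v, Add(Add(51, Mul(-1, 50)), Mul(-1, -69))) = Mul(581, Add(Add(51, Mul(-1, 50)), Mul(-1, -69))) = Mul(581, Add(Add(51, -50), 69)) = Mul(581, Add(1, 69)) = Mul(581, 70) = 40670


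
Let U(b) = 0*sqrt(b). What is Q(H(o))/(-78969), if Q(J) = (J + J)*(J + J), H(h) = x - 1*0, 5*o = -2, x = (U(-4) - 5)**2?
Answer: -2500/78969 ≈ -0.031658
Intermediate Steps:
U(b) = 0
x = 25 (x = (0 - 5)**2 = (-5)**2 = 25)
o = -2/5 (o = (1/5)*(-2) = -2/5 ≈ -0.40000)
H(h) = 25 (H(h) = 25 - 1*0 = 25 + 0 = 25)
Q(J) = 4*J**2 (Q(J) = (2*J)*(2*J) = 4*J**2)
Q(H(o))/(-78969) = (4*25**2)/(-78969) = (4*625)*(-1/78969) = 2500*(-1/78969) = -2500/78969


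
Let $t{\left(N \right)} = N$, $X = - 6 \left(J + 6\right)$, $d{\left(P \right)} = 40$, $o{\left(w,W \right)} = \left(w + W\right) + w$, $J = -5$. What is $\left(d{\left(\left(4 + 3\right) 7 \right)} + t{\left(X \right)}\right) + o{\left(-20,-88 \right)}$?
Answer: $-94$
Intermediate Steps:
$o{\left(w,W \right)} = W + 2 w$ ($o{\left(w,W \right)} = \left(W + w\right) + w = W + 2 w$)
$X = -6$ ($X = - 6 \left(-5 + 6\right) = \left(-6\right) 1 = -6$)
$\left(d{\left(\left(4 + 3\right) 7 \right)} + t{\left(X \right)}\right) + o{\left(-20,-88 \right)} = \left(40 - 6\right) + \left(-88 + 2 \left(-20\right)\right) = 34 - 128 = -94$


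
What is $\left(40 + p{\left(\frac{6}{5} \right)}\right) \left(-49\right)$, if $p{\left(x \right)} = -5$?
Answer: $-1715$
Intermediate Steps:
$\left(40 + p{\left(\frac{6}{5} \right)}\right) \left(-49\right) = \left(40 - 5\right) \left(-49\right) = 35 \left(-49\right) = -1715$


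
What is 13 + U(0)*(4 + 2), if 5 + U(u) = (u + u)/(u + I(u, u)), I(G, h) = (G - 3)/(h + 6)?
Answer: -17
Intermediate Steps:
I(G, h) = (-3 + G)/(6 + h)
U(u) = -5 + 2*u/(u + (-3 + u)/(6 + u)) (U(u) = -5 + (u + u)/(u + (-3 + u)/(6 + u)) = -5 + (2*u)/(u + (-3 + u)/(6 + u)) = -5 + 2*u/(u + (-3 + u)/(6 + u)))
13 + U(0)*(4 + 2) = 13 + ((15 - 23*0 - 3*0**2)/(-3 + 0**2 + 7*0))*(4 + 2) = 13 + ((15 + 0 - 3*0)/(-3 + 0 + 0))*6 = 13 + ((15 + 0 + 0)/(-3))*6 = 13 - 1/3*15*6 = 13 - 5*6 = 13 - 30 = -17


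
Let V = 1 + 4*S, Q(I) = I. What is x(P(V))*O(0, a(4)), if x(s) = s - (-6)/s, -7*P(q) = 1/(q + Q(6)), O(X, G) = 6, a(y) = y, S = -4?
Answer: 47630/21 ≈ 2268.1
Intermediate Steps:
V = -15 (V = 1 + 4*(-4) = 1 - 16 = -15)
P(q) = -1/(7*(6 + q)) (P(q) = -1/(7*(q + 6)) = -1/(7*(6 + q)))
x(s) = s + 6/s
x(P(V))*O(0, a(4)) = (-1/(42 + 7*(-15)) + 6/((-1/(42 + 7*(-15)))))*6 = (-1/(42 - 105) + 6/((-1/(42 - 105))))*6 = (-1/(-63) + 6/((-1/(-63))))*6 = (-1*(-1/63) + 6/((-1*(-1/63))))*6 = (1/63 + 6/(1/63))*6 = (1/63 + 6*63)*6 = (1/63 + 378)*6 = (23815/63)*6 = 47630/21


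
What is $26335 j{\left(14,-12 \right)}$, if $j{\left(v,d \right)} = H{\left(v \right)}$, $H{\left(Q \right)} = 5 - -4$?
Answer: $237015$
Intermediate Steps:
$H{\left(Q \right)} = 9$ ($H{\left(Q \right)} = 5 + 4 = 9$)
$j{\left(v,d \right)} = 9$
$26335 j{\left(14,-12 \right)} = 26335 \cdot 9 = 237015$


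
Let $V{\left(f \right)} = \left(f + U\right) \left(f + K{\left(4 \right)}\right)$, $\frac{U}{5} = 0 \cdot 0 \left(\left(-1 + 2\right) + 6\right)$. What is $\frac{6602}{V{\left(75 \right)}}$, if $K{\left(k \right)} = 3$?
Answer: $\frac{3301}{2925} \approx 1.1285$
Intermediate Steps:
$U = 0$ ($U = 5 \cdot 0 \cdot 0 \left(\left(-1 + 2\right) + 6\right) = 5 \cdot 0 \left(1 + 6\right) = 5 \cdot 0 \cdot 7 = 5 \cdot 0 = 0$)
$V{\left(f \right)} = f \left(3 + f\right)$ ($V{\left(f \right)} = \left(f + 0\right) \left(f + 3\right) = f \left(3 + f\right)$)
$\frac{6602}{V{\left(75 \right)}} = \frac{6602}{75 \left(3 + 75\right)} = \frac{6602}{75 \cdot 78} = \frac{6602}{5850} = 6602 \cdot \frac{1}{5850} = \frac{3301}{2925}$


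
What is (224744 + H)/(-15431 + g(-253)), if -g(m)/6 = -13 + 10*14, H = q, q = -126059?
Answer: -98685/16193 ≈ -6.0943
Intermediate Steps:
H = -126059
g(m) = -762 (g(m) = -6*(-13 + 10*14) = -6*(-13 + 140) = -6*127 = -762)
(224744 + H)/(-15431 + g(-253)) = (224744 - 126059)/(-15431 - 762) = 98685/(-16193) = 98685*(-1/16193) = -98685/16193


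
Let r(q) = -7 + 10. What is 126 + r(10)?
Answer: 129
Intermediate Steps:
r(q) = 3
126 + r(10) = 126 + 3 = 129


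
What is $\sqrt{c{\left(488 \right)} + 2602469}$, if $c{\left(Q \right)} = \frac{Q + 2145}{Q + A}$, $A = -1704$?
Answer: $\frac{\sqrt{60127393749}}{152} \approx 1613.2$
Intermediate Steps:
$c{\left(Q \right)} = \frac{2145 + Q}{-1704 + Q}$ ($c{\left(Q \right)} = \frac{Q + 2145}{Q - 1704} = \frac{2145 + Q}{-1704 + Q}$)
$\sqrt{c{\left(488 \right)} + 2602469} = \sqrt{\frac{2145 + 488}{-1704 + 488} + 2602469} = \sqrt{\frac{1}{-1216} \cdot 2633 + 2602469} = \sqrt{\left(- \frac{1}{1216}\right) 2633 + 2602469} = \sqrt{- \frac{2633}{1216} + 2602469} = \sqrt{\frac{3164599671}{1216}} = \frac{\sqrt{60127393749}}{152}$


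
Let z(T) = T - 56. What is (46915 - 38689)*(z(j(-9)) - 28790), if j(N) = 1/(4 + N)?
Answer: -1186444206/5 ≈ -2.3729e+8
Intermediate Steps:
z(T) = -56 + T
(46915 - 38689)*(z(j(-9)) - 28790) = (46915 - 38689)*((-56 + 1/(4 - 9)) - 28790) = 8226*((-56 + 1/(-5)) - 28790) = 8226*((-56 - ⅕) - 28790) = 8226*(-281/5 - 28790) = 8226*(-144231/5) = -1186444206/5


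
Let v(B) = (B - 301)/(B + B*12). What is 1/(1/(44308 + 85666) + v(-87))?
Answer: 11307738/3879311 ≈ 2.9149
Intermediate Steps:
v(B) = (-301 + B)/(13*B) (v(B) = (-301 + B)/(B + 12*B) = (-301 + B)/((13*B)) = (-301 + B)*(1/(13*B)) = (-301 + B)/(13*B))
1/(1/(44308 + 85666) + v(-87)) = 1/(1/(44308 + 85666) + (1/13)*(-301 - 87)/(-87)) = 1/(1/129974 + (1/13)*(-1/87)*(-388)) = 1/(1/129974 + 388/1131) = 1/(3879311/11307738) = 11307738/3879311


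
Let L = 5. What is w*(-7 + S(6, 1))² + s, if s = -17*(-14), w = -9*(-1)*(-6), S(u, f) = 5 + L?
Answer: -248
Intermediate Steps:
S(u, f) = 10 (S(u, f) = 5 + 5 = 10)
w = -54 (w = 9*(-6) = -54)
s = 238
w*(-7 + S(6, 1))² + s = -54*(-7 + 10)² + 238 = -54*3² + 238 = -54*9 + 238 = -486 + 238 = -248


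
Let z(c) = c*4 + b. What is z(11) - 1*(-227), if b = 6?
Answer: 277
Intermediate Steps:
z(c) = 6 + 4*c (z(c) = c*4 + 6 = 4*c + 6 = 6 + 4*c)
z(11) - 1*(-227) = (6 + 4*11) - 1*(-227) = (6 + 44) + 227 = 50 + 227 = 277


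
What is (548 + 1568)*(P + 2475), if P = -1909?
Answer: 1197656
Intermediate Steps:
(548 + 1568)*(P + 2475) = (548 + 1568)*(-1909 + 2475) = 2116*566 = 1197656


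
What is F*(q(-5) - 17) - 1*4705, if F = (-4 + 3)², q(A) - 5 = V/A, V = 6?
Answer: -23591/5 ≈ -4718.2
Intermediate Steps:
q(A) = 5 + 6/A
F = 1 (F = (-1)² = 1)
F*(q(-5) - 17) - 1*4705 = 1*((5 + 6/(-5)) - 17) - 1*4705 = 1*((5 + 6*(-⅕)) - 17) - 4705 = 1*((5 - 6/5) - 17) - 4705 = 1*(19/5 - 17) - 4705 = 1*(-66/5) - 4705 = -66/5 - 4705 = -23591/5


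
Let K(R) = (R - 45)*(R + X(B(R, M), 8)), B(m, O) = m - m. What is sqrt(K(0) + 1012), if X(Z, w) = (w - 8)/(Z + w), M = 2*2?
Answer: 2*sqrt(253) ≈ 31.812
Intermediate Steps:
M = 4
B(m, O) = 0
X(Z, w) = (-8 + w)/(Z + w)
K(R) = R*(-45 + R) (K(R) = (R - 45)*(R + (-8 + 8)/(0 + 8)) = (-45 + R)*(R + 0/8) = (-45 + R)*(R + (1/8)*0) = (-45 + R)*(R + 0) = (-45 + R)*R = R*(-45 + R))
sqrt(K(0) + 1012) = sqrt(0*(-45 + 0) + 1012) = sqrt(0*(-45) + 1012) = sqrt(0 + 1012) = sqrt(1012) = 2*sqrt(253)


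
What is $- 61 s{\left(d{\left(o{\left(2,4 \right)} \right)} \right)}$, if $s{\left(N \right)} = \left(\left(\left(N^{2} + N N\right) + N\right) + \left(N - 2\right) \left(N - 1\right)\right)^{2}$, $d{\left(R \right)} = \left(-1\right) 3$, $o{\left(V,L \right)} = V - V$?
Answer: $-74725$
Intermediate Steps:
$o{\left(V,L \right)} = 0$
$d{\left(R \right)} = -3$
$s{\left(N \right)} = \left(N + 2 N^{2} + \left(-1 + N\right) \left(-2 + N\right)\right)^{2}$ ($s{\left(N \right)} = \left(\left(\left(N^{2} + N^{2}\right) + N\right) + \left(-2 + N\right) \left(-1 + N\right)\right)^{2} = \left(\left(2 N^{2} + N\right) + \left(-1 + N\right) \left(-2 + N\right)\right)^{2} = \left(\left(N + 2 N^{2}\right) + \left(-1 + N\right) \left(-2 + N\right)\right)^{2} = \left(N + 2 N^{2} + \left(-1 + N\right) \left(-2 + N\right)\right)^{2}$)
$- 61 s{\left(d{\left(o{\left(2,4 \right)} \right)} \right)} = - 61 \left(2 - -6 + 3 \left(-3\right)^{2}\right)^{2} = - 61 \left(2 + 6 + 3 \cdot 9\right)^{2} = - 61 \left(2 + 6 + 27\right)^{2} = - 61 \cdot 35^{2} = \left(-61\right) 1225 = -74725$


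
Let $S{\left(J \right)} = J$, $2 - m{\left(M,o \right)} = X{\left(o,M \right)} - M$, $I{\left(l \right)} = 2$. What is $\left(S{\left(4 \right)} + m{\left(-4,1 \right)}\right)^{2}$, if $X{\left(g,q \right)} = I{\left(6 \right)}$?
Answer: $0$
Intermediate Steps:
$X{\left(g,q \right)} = 2$
$m{\left(M,o \right)} = M$ ($m{\left(M,o \right)} = 2 - \left(2 - M\right) = 2 + \left(-2 + M\right) = M$)
$\left(S{\left(4 \right)} + m{\left(-4,1 \right)}\right)^{2} = \left(4 - 4\right)^{2} = 0^{2} = 0$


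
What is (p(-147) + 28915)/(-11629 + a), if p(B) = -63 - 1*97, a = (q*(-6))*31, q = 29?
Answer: -28755/17023 ≈ -1.6892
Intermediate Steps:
a = -5394 (a = (29*(-6))*31 = -174*31 = -5394)
p(B) = -160 (p(B) = -63 - 97 = -160)
(p(-147) + 28915)/(-11629 + a) = (-160 + 28915)/(-11629 - 5394) = 28755/(-17023) = 28755*(-1/17023) = -28755/17023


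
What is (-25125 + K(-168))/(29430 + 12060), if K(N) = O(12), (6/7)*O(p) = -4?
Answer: -75389/124470 ≈ -0.60568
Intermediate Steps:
O(p) = -14/3 (O(p) = (7/6)*(-4) = -14/3)
K(N) = -14/3
(-25125 + K(-168))/(29430 + 12060) = (-25125 - 14/3)/(29430 + 12060) = -75389/3/41490 = -75389/3*1/41490 = -75389/124470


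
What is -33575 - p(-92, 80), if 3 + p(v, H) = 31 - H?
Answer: -33523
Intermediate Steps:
p(v, H) = 28 - H (p(v, H) = -3 + (31 - H) = 28 - H)
-33575 - p(-92, 80) = -33575 - (28 - 1*80) = -33575 - (28 - 80) = -33575 - 1*(-52) = -33575 + 52 = -33523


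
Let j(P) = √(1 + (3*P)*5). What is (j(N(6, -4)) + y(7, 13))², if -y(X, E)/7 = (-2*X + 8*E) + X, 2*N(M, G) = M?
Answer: (679 - √46)² ≈ 4.5188e+5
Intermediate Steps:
N(M, G) = M/2
j(P) = √(1 + 15*P)
y(X, E) = -56*E + 7*X (y(X, E) = -7*((-2*X + 8*E) + X) = -7*(-X + 8*E) = -56*E + 7*X)
(j(N(6, -4)) + y(7, 13))² = (√(1 + 15*((½)*6)) + (-56*13 + 7*7))² = (√(1 + 15*3) + (-728 + 49))² = (√(1 + 45) - 679)² = (√46 - 679)² = (-679 + √46)²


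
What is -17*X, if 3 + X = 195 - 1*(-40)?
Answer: -3944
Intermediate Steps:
X = 232 (X = -3 + (195 - 1*(-40)) = -3 + (195 + 40) = -3 + 235 = 232)
-17*X = -17*232 = -3944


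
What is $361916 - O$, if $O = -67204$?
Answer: $429120$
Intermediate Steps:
$361916 - O = 361916 - -67204 = 361916 + 67204 = 429120$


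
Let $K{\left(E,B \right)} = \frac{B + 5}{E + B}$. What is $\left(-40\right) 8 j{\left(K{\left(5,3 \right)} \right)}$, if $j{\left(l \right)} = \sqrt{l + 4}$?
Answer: $- 320 \sqrt{5} \approx -715.54$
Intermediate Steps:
$K{\left(E,B \right)} = \frac{5 + B}{B + E}$
$j{\left(l \right)} = \sqrt{4 + l}$
$\left(-40\right) 8 j{\left(K{\left(5,3 \right)} \right)} = \left(-40\right) 8 \sqrt{4 + \frac{5 + 3}{3 + 5}} = - 320 \sqrt{4 + \frac{1}{8} \cdot 8} = - 320 \sqrt{4 + 1} = - 320 \sqrt{5}$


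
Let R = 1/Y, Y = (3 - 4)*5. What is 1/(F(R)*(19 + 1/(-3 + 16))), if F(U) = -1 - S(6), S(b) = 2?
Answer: -13/744 ≈ -0.017473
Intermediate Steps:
Y = -5 (Y = -1*5 = -5)
R = -1/5 (R = 1/(-5) = -1/5 ≈ -0.20000)
F(U) = -3 (F(U) = -1 - 1*2 = -1 - 2 = -3)
1/(F(R)*(19 + 1/(-3 + 16))) = 1/(-3*(19 + 1/(-3 + 16))) = 1/(-3*(19 + 1/13)) = 1/(-3*248/13) = 1/(-744/13) = -13/744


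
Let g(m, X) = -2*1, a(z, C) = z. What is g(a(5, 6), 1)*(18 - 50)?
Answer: 64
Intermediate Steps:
g(m, X) = -2
g(a(5, 6), 1)*(18 - 50) = -2*(18 - 50) = -2*(-32) = 64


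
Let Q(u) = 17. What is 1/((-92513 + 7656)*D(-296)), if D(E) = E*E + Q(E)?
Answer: -1/7436273481 ≈ -1.3448e-10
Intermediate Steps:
D(E) = 17 + E² (D(E) = E*E + 17 = E² + 17 = 17 + E²)
1/((-92513 + 7656)*D(-296)) = 1/((-92513 + 7656)*(17 + (-296)²)) = 1/((-84857)*(17 + 87616)) = -1/84857/87633 = -1/84857*1/87633 = -1/7436273481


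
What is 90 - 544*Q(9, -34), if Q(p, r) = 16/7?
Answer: -8074/7 ≈ -1153.4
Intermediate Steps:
Q(p, r) = 16/7 (Q(p, r) = 16*(⅐) = 16/7)
90 - 544*Q(9, -34) = 90 - 544*16/7 = 90 - 8704/7 = -8074/7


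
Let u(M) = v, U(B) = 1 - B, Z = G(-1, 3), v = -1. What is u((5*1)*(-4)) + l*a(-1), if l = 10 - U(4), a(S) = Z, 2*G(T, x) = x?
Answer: 37/2 ≈ 18.500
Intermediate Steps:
G(T, x) = x/2
Z = 3/2 (Z = (½)*3 = 3/2 ≈ 1.5000)
a(S) = 3/2
u(M) = -1
l = 13 (l = 10 - (1 - 1*4) = 10 - (1 - 4) = 10 - 1*(-3) = 10 + 3 = 13)
u((5*1)*(-4)) + l*a(-1) = -1 + 13*(3/2) = -1 + 39/2 = 37/2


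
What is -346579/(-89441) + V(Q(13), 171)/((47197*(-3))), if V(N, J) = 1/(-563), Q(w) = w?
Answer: 27627799116848/7129854875253 ≈ 3.8749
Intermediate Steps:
V(N, J) = -1/563
-346579/(-89441) + V(Q(13), 171)/((47197*(-3))) = -346579/(-89441) - 1/(563*(47197*(-3))) = -346579*(-1/89441) - 1/563/(-141591) = 346579/89441 - 1/563*(-1/141591) = 346579/89441 + 1/79715733 = 27627799116848/7129854875253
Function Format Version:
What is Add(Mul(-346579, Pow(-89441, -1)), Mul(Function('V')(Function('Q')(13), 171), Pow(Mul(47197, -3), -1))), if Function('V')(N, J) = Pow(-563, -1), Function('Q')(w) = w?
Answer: Rational(27627799116848, 7129854875253) ≈ 3.8749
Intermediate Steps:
Function('V')(N, J) = Rational(-1, 563)
Add(Mul(-346579, Pow(-89441, -1)), Mul(Function('V')(Function('Q')(13), 171), Pow(Mul(47197, -3), -1))) = Add(Mul(-346579, Pow(-89441, -1)), Mul(Rational(-1, 563), Pow(Mul(47197, -3), -1))) = Add(Mul(-346579, Rational(-1, 89441)), Mul(Rational(-1, 563), Pow(-141591, -1))) = Add(Rational(346579, 89441), Mul(Rational(-1, 563), Rational(-1, 141591))) = Add(Rational(346579, 89441), Rational(1, 79715733)) = Rational(27627799116848, 7129854875253)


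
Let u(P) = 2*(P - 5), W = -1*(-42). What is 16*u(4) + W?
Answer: 10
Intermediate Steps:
W = 42
u(P) = -10 + 2*P (u(P) = 2*(-5 + P) = -10 + 2*P)
16*u(4) + W = 16*(-10 + 2*4) + 42 = 16*(-10 + 8) + 42 = 16*(-2) + 42 = -32 + 42 = 10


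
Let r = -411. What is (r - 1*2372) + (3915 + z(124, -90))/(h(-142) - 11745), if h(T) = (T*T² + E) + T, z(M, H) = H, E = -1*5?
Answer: -1600325953/575036 ≈ -2783.0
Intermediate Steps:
E = -5
h(T) = -5 + T + T³ (h(T) = (T*T² - 5) + T = (T³ - 5) + T = (-5 + T³) + T = -5 + T + T³)
(r - 1*2372) + (3915 + z(124, -90))/(h(-142) - 11745) = (-411 - 1*2372) + (3915 - 90)/((-5 - 142 + (-142)³) - 11745) = (-411 - 2372) + 3825/((-5 - 142 - 2863288) - 11745) = -2783 + 3825/(-2863435 - 11745) = -2783 + 3825/(-2875180) = -2783 + 3825*(-1/2875180) = -2783 - 765/575036 = -1600325953/575036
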